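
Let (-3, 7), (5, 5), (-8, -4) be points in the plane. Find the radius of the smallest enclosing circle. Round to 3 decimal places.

Call the three points A, B, C in the order given.
Side lengths²: AB² = 68, AC² = 146, BC² = 250.
Since BC² = 250 ≥ 146 + 68 = 214, the angle opposite BC is not acute, so the smallest enclosing circle has BC as diameter.
Centre = midpoint of BC = (-1.5, 0.5), r² = 250/4 = 62.5.
r = √(62.5) ≈ 7.906.

7.906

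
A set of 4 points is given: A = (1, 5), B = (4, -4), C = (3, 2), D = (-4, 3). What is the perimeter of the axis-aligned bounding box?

Width = max x − min x = 4 − (-4) = 8.
Height = max y − min y = 5 − (-4) = 9.
Perimeter = 2(8 + 9) = 34.

34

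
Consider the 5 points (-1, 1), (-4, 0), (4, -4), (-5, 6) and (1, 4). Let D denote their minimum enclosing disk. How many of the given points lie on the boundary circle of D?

The minimum enclosing circle of a finite set is fixed by two of the points (as a diameter) or three (as a circumcircle).
The farthest pair is (4, -4)–(-5, 6) with squared distance 181. The circle on this segment as diameter has centre (-0.5, 1) and r² = 181/4 = 45.25.
Check (-1, 1): distance² to centre = 0.25 ≤ 45.25, so it lies inside.
All remaining points lie in this disk, and no smaller disk contains both endpoints, so this is the minimum enclosing circle.
The points at distance exactly r from the centre are (4, -4), (-5, 6) — 2 points.

2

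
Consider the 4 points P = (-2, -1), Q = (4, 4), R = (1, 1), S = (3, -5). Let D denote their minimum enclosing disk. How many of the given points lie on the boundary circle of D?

The minimum enclosing circle is determined by three boundary points: P, Q, S.
Their circumcentre is (253/98, -39/98) with r² = 102541/4802.
The farthest remaining point R is at distance² 21397/4802 ≤ 102541/4802.
The points at distance exactly r from the centre are P, Q, S — 3 points.

3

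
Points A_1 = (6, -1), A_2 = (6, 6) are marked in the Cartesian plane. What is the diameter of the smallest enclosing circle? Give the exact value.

7

The smallest circle enclosing two points has them as diameter endpoints.
Centre = midpoint = (6, 2.5); r² = |A_1A_2|²/4 = 49/4 = 12.25.
Diameter = 2r = 2√(12.25) = 7.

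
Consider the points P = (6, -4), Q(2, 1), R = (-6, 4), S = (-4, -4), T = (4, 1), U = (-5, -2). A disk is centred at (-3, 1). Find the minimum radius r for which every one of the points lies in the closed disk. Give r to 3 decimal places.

The required radius is the distance from (-3, 1) to the farthest point.
Squared distances: 106, 25, 18, 26, 49, 13.
Maximum is 106, attained at P.
r = √106 ≈ 10.296.

10.296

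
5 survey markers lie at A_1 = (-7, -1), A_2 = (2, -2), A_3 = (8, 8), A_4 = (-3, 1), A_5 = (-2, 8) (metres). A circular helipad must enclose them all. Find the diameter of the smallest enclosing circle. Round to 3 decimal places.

17.493

A smallest enclosing disk is always determined by at most three of the input points on its boundary.
The farthest pair is A_1–A_3 with squared distance 306. The circle on this segment as diameter has centre (0.5, 3.5) and r² = 306/4 = 76.5.
Check A_2: distance² to centre = 32.5 ≤ 76.5, so it lies inside.
All remaining points lie in this disk, and no smaller disk contains both endpoints, so this is the minimum enclosing circle.
Diameter = 2r = 2√(76.5) ≈ 17.493.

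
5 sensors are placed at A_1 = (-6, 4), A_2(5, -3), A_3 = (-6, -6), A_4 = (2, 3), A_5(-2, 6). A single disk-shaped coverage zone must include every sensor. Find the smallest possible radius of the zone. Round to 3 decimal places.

The minimum enclosing circle is determined by three boundary points: A_2, A_3, A_5.
Their circumcentre is (-1.5, -5/6) with r² = 845/18.
The farthest remaining point A_1 is at distance² 785/18 ≤ 845/18.
r = √(845/18) ≈ 6.852.

6.852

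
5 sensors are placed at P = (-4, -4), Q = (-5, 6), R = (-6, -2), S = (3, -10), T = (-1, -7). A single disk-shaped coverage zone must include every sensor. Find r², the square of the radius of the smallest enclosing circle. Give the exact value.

A smallest enclosing disk is always determined by at most three of the input points on its boundary.
The farthest pair is Q–S with squared distance 320. The circle on this segment as diameter has centre (-1, -2) and r² = 320/4 = 80.
Check P: distance² to centre = 13 ≤ 80, so it lies inside.
All remaining points lie in this disk, and no smaller disk contains both endpoints, so this is the minimum enclosing circle.

80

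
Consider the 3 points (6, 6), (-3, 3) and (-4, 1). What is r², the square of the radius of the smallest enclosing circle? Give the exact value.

31.25

Call the three points A, B, C in the order given.
Side lengths²: AB² = 90, AC² = 125, BC² = 5.
Since AC² = 125 ≥ 90 + 5 = 95, the angle opposite AC is not acute, so the smallest enclosing circle has AC as diameter.
Centre = midpoint of AC = (1, 3.5), r² = 125/4 = 31.25.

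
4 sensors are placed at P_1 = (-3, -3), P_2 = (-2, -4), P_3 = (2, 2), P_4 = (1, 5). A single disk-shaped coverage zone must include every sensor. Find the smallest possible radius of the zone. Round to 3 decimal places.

4.743

By Welzl's lemma the MEC is supported by two points (diametrically opposite) or three points (on a circumcircle).
The farthest pair is P_2–P_4 with squared distance 90. The circle on this segment as diameter has centre (-0.5, 0.5) and r² = 90/4 = 22.5.
Check P_1: distance² to centre = 18.5 ≤ 22.5, so it lies inside.
All remaining points lie in this disk, and no smaller disk contains both endpoints, so this is the minimum enclosing circle.
r = √(22.5) ≈ 4.743.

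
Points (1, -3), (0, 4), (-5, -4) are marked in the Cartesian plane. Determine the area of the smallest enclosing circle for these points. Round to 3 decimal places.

Call the three points A, B, C in the order given.
Side lengths²: AB² = 50, AC² = 37, BC² = 89.
Since BC² = 89 ≥ 50 + 37 = 87, the angle opposite BC is not acute, so the smallest enclosing circle has BC as diameter.
Centre = midpoint of BC = (-2.5, 0), r² = 89/4 = 22.25.
Area = π·r² = π·22.25 ≈ 69.900.

69.900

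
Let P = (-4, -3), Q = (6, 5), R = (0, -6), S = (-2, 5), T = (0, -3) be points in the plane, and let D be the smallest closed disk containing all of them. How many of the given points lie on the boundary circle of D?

3

By Welzl's lemma the MEC is supported by two points (diametrically opposite) or three points (on a circumcircle).
The minimum enclosing circle is determined by three boundary points: P, Q, R.
Their circumcentre is (49/31, 17/62) with r² = 160925/3844.
The farthest remaining point S is at distance² 135133/3844 ≤ 160925/3844.
The points at distance exactly r from the centre are P, Q, R — 3 points.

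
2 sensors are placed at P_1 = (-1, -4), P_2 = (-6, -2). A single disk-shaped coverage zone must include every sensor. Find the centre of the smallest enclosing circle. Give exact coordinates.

(-3.5, -3)

The smallest circle enclosing two points has them as diameter endpoints.
Centre = midpoint = (-3.5, -3); r² = |P_1P_2|²/4 = 29/4 = 7.25.
Centre = (-3.5, -3).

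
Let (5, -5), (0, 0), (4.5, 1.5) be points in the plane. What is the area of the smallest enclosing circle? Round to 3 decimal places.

41.724

Call the three points A, B, C in the order given.
Side lengths²: AB² = 50, AC² = 42.5, BC² = 22.5.
Since AB² = 50 < 42.5 + 22.5 = 65, the triangle is acute, so the smallest enclosing circle is the circumcircle.
Circumcentre = (3.125, -1.875), r² = 13.28125.
Area = π·r² = π·13.28125 ≈ 41.724.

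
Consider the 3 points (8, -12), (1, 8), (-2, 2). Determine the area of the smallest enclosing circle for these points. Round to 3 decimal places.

Call the three points A, B, C in the order given.
Side lengths²: AB² = 449, AC² = 296, BC² = 45.
Since AB² = 449 ≥ 296 + 45 = 341, the angle opposite AB is not acute, so the smallest enclosing circle has AB as diameter.
Centre = midpoint of AB = (4.5, -2), r² = 449/4 = 112.25.
Area = π·r² = π·112.25 ≈ 352.644.

352.644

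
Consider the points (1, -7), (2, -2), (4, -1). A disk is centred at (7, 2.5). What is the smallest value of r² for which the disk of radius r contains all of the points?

126.25

The required radius is the distance from (7, 2.5) to the farthest point.
Squared distances: 126.25, 45.25, 21.25.
Maximum is 126.25, attained at (1, -7).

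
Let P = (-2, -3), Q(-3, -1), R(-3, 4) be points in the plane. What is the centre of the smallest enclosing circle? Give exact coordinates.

(-2.5, 0.5)

Side lengths²: PQ² = 5, PR² = 50, QR² = 25.
Since PR² = 50 ≥ 25 + 5 = 30, the angle opposite PR is not acute, so the smallest enclosing circle has PR as diameter.
Centre = midpoint of PR = (-2.5, 0.5), r² = 50/4 = 12.5.
Centre = (-2.5, 0.5).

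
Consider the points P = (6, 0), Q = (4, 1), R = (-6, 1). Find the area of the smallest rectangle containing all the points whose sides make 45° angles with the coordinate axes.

In coordinates u = x + y, v = x − y the rectangle is axis-aligned; the map (x,y)→(u,v) scales areas by 2.
u-values: 6, 5, -5; range = 6 − (-5) = 11.
v-values: 6, 3, -7; range = 6 − (-7) = 13.
Area = (11 × 13) / 2 = 71.5.

71.5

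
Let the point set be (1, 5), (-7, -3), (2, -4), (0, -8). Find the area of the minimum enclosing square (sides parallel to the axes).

The bounding box has width 9 and height 13.
An axis-aligned square enclosing the set must have side ≥ max(width, height).
So the minimum side is max(9, 13) = 13.
Area = 13² = 169.

169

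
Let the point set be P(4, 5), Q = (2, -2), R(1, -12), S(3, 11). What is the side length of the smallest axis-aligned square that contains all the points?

23

The bounding box has width 3 and height 23.
An axis-aligned square enclosing the set must have side ≥ max(width, height).
So the minimum side is max(3, 23) = 23.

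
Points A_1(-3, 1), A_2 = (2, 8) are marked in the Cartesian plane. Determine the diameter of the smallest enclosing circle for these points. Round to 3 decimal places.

The smallest circle enclosing two points has them as diameter endpoints.
Centre = midpoint = (-0.5, 4.5); r² = |A_1A_2|²/4 = 74/4 = 18.5.
Diameter = 2r = 2√(18.5) ≈ 8.602.

8.602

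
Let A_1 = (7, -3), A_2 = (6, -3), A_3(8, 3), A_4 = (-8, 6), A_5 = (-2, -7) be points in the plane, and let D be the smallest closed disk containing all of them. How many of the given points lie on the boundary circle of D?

The minimum enclosing circle of a finite set is fixed by two of the points (as a diameter) or three (as a circumcircle).
The farthest pair is A_1–A_4 with squared distance 306. The circle on this segment as diameter has centre (-0.5, 1.5) and r² = 306/4 = 76.5.
Check A_2: distance² to centre = 62.5 ≤ 76.5, so it lies inside.
All remaining points lie in this disk, and no smaller disk contains both endpoints, so this is the minimum enclosing circle.
The points at distance exactly r from the centre are A_1, A_4 — 2 points.

2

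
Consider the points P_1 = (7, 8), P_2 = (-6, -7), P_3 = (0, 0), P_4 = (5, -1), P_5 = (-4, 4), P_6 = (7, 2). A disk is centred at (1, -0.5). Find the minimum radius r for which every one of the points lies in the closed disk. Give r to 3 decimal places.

10.404

The required radius is the distance from (1, -0.5) to the farthest point.
Squared distances: 108.25, 91.25, 1.25, 16.25, 45.25, 42.25.
Maximum is 108.25, attained at P_1.
r = √(108.25) ≈ 10.404.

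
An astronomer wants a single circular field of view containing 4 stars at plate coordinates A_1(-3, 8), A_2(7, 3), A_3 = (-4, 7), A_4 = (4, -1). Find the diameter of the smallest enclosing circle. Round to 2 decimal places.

11.82

By Welzl's lemma the MEC is supported by two points (diametrically opposite) or three points (on a circumcircle).
The minimum enclosing circle is determined by three boundary points: A_2, A_3, A_4.
Their circumcentre is (17/14, 59/14) with r² = 3425/98.
The farthest remaining point A_1 is at distance² 3145/98 ≤ 3425/98.
Diameter = 2r = 2√(3425/98) ≈ 11.82.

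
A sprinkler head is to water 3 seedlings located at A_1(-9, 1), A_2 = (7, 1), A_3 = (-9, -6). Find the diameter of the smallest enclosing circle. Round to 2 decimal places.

17.46

Side lengths²: A_1A_2² = 256, A_1A_3² = 49, A_2A_3² = 305.
Since A_2A_3² = 305 ≥ 256 + 49 = 305, the angle opposite A_2A_3 is not acute, so the smallest enclosing circle has A_2A_3 as diameter.
Centre = midpoint of A_2A_3 = (-1, -2.5), r² = 305/4 = 76.25.
Diameter = 2r = 2√(76.25) ≈ 17.46.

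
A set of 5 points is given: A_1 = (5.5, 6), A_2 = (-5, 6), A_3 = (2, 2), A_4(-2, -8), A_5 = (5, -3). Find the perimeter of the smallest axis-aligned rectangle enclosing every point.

49

Width = max x − min x = 5.5 − (-5) = 10.5.
Height = max y − min y = 6 − (-8) = 14.
Perimeter = 2(10.5 + 14) = 49.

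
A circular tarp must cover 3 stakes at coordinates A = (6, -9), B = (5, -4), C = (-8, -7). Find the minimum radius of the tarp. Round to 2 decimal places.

7.07

Side lengths²: AB² = 26, AC² = 200, BC² = 178.
Since AC² = 200 < 178 + 26 = 204, the triangle is acute, so the smallest enclosing circle is the circumcircle.
Circumcentre = (-33/34, -265/34), r² = 28925/578.
r = √(28925/578) ≈ 7.07.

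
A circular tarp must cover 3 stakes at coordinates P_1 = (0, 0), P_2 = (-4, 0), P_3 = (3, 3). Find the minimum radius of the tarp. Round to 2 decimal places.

3.81

Side lengths²: P_1P_2² = 16, P_1P_3² = 18, P_2P_3² = 58.
Since P_2P_3² = 58 ≥ 18 + 16 = 34, the angle opposite P_2P_3 is not acute, so the smallest enclosing circle has P_2P_3 as diameter.
Centre = midpoint of P_2P_3 = (-0.5, 1.5), r² = 58/4 = 14.5.
r = √(14.5) ≈ 3.81.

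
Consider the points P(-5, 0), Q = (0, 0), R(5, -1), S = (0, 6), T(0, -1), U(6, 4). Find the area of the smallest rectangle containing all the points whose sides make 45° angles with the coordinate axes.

90

In coordinates u = x + y, v = x − y the rectangle is axis-aligned; the map (x,y)→(u,v) scales areas by 2.
u-values: -5, 0, 4, 6, -1, 10; range = 10 − (-5) = 15.
v-values: -5, 0, 6, -6, 1, 2; range = 6 − (-6) = 12.
Area = (15 × 12) / 2 = 90.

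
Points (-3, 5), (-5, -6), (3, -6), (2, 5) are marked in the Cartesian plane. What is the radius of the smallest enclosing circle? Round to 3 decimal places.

By Welzl's lemma the MEC is supported by two points (diametrically opposite) or three points (on a circumcircle).
The minimum enclosing circle is determined by three boundary points: (-5, -6), (3, -6), (2, 5).
Their circumcentre is (-1, -9/11) with r² = 5185/121.
The farthest remaining point (-3, 5) is at distance² 4580/121 ≤ 5185/121.
r = √(5185/121) ≈ 6.546.

6.546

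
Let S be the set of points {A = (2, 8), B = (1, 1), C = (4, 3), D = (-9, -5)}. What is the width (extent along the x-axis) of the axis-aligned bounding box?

max x = 4, min x = -9, so width = 13.

13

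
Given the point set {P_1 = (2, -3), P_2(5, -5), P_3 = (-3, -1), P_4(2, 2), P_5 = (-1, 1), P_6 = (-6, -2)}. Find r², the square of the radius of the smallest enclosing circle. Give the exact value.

By Welzl's lemma the MEC is supported by two points (diametrically opposite) or three points (on a circumcircle).
The minimum enclosing circle is determined by three boundary points: P_2, P_4, P_6.
Their circumcentre is (-7/17, -54/17) with r² = 9425/289.
The farthest remaining point P_5 is at distance² 5141/289 ≤ 9425/289.

9425/289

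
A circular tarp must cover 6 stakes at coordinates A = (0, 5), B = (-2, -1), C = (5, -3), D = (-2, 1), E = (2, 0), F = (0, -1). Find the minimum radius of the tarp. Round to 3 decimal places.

4.721

The minimum enclosing circle of a finite set is fixed by two of the points (as a diameter) or three (as a circumcircle).
The minimum enclosing circle is determined by three boundary points: A, B, C.
Their circumcentre is (107/46, 41/46) with r² = 23585/1058.
The farthest remaining point D is at distance² 19813/1058 ≤ 23585/1058.
r = √(23585/1058) ≈ 4.721.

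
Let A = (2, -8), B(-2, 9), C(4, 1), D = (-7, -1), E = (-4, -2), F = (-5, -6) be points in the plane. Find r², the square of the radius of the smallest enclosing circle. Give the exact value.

76.25

By Welzl's lemma the MEC is supported by two points (diametrically opposite) or three points (on a circumcircle).
The farthest pair is A–B with squared distance 305. The circle on this segment as diameter has centre (0, 0.5) and r² = 305/4 = 76.25.
Check C: distance² to centre = 16.25 ≤ 76.25, so it lies inside.
All remaining points lie in this disk, and no smaller disk contains both endpoints, so this is the minimum enclosing circle.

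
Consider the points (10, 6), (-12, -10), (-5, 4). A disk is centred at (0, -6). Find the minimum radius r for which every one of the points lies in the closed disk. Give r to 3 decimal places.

15.620

The required radius is the distance from (0, -6) to the farthest point.
Squared distances: 244, 160, 125.
Maximum is 244, attained at (10, 6).
r = √244 ≈ 15.620.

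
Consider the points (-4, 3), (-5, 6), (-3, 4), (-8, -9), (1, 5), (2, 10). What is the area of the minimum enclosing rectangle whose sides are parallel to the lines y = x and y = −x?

In coordinates u = x + y, v = x − y the rectangle is axis-aligned; the map (x,y)→(u,v) scales areas by 2.
u-values: -1, 1, 1, -17, 6, 12; range = 12 − (-17) = 29.
v-values: -7, -11, -7, 1, -4, -8; range = 1 − (-11) = 12.
Area = (29 × 12) / 2 = 174.

174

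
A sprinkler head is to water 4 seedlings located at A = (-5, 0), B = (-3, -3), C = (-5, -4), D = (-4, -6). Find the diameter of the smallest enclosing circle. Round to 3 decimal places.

By Welzl's lemma the MEC is supported by two points (diametrically opposite) or three points (on a circumcircle).
The farthest pair is A–D with squared distance 37. The circle on this segment as diameter has centre (-4.5, -3) and r² = 37/4 = 9.25.
Check B: distance² to centre = 2.25 ≤ 9.25, so it lies inside.
All remaining points lie in this disk, and no smaller disk contains both endpoints, so this is the minimum enclosing circle.
Diameter = 2r = 2√(9.25) ≈ 6.083.

6.083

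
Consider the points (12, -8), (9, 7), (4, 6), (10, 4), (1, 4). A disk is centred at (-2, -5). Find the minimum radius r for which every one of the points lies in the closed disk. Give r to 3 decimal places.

The required radius is the distance from (-2, -5) to the farthest point.
Squared distances: 205, 265, 157, 225, 90.
Maximum is 265, attained at (9, 7).
r = √265 ≈ 16.279.

16.279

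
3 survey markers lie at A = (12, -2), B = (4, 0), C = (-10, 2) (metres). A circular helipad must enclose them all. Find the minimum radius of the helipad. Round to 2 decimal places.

11.18

Side lengths²: AB² = 68, AC² = 500, BC² = 200.
Since AC² = 500 ≥ 200 + 68 = 268, the angle opposite AC is not acute, so the smallest enclosing circle has AC as diameter.
Centre = midpoint of AC = (1, 0), r² = 500/4 = 125.
r = √125 ≈ 11.18.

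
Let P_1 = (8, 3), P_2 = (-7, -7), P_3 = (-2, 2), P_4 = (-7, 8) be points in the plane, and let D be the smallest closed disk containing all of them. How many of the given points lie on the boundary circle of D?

3

By Welzl's lemma the MEC is supported by two points (diametrically opposite) or three points (on a circumcircle).
The minimum enclosing circle is determined by three boundary points: P_1, P_2, P_4.
Their circumcentre is (-7/6, 0.5) with r² = 1625/18.
The farthest remaining point P_3 is at distance² 53/18 ≤ 1625/18.
The points at distance exactly r from the centre are P_1, P_2, P_4 — 3 points.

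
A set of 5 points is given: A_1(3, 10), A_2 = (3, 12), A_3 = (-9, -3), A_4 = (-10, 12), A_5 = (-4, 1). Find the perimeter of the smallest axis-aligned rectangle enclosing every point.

Width = max x − min x = 3 − (-10) = 13.
Height = max y − min y = 12 − (-3) = 15.
Perimeter = 2(13 + 15) = 56.

56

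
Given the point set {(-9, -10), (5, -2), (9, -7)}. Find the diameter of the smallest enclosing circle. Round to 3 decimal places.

Call the three points A, B, C in the order given.
Side lengths²: AB² = 260, AC² = 333, BC² = 41.
Since AC² = 333 ≥ 260 + 41 = 301, the angle opposite AC is not acute, so the smallest enclosing circle has AC as diameter.
Centre = midpoint of AC = (0, -8.5), r² = 333/4 = 83.25.
Diameter = 2r = 2√(83.25) ≈ 18.248.

18.248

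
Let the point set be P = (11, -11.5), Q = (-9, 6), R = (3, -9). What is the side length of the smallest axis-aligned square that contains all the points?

20

The bounding box has width 20 and height 17.5.
An axis-aligned square enclosing the set must have side ≥ max(width, height).
So the minimum side is max(20, 17.5) = 20.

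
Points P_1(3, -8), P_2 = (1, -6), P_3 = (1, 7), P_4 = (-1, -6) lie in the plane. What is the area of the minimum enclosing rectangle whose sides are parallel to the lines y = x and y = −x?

127.5

In coordinates u = x + y, v = x − y the rectangle is axis-aligned; the map (x,y)→(u,v) scales areas by 2.
u-values: -5, -5, 8, -7; range = 8 − (-7) = 15.
v-values: 11, 7, -6, 5; range = 11 − (-6) = 17.
Area = (15 × 17) / 2 = 127.5.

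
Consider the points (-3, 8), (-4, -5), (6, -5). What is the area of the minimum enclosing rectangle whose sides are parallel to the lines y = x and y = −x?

In coordinates u = x + y, v = x − y the rectangle is axis-aligned; the map (x,y)→(u,v) scales areas by 2.
u-values: 5, -9, 1; range = 5 − (-9) = 14.
v-values: -11, 1, 11; range = 11 − (-11) = 22.
Area = (14 × 22) / 2 = 154.

154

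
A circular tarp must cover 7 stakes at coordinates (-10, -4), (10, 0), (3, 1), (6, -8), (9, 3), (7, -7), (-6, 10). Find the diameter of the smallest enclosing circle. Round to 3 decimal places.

By Welzl's lemma the MEC is supported by two points (diametrically opposite) or three points (on a circumcircle).
The minimum enclosing circle is determined by three boundary points: (-10, -4), (6, -8), (-6, 10).
Their circumcentre is (-0.3, 0.8) with r² = 117.13.
The farthest remaining point (7, -7) is at distance² 114.13 ≤ 117.13.
Diameter = 2r = 2√(117.13) ≈ 21.645.

21.645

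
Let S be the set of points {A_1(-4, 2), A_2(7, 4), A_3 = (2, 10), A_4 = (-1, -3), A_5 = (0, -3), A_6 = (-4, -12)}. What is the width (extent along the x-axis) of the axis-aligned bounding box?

max x = 7, min x = -4, so width = 11.

11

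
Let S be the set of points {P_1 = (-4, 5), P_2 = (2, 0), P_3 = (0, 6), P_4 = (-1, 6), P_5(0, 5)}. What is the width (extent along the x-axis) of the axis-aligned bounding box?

6

max x = 2, min x = -4, so width = 6.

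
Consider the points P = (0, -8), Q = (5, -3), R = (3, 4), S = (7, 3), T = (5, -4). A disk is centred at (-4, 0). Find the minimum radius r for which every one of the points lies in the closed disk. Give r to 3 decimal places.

The required radius is the distance from (-4, 0) to the farthest point.
Squared distances: 80, 90, 65, 130, 97.
Maximum is 130, attained at S.
r = √130 ≈ 11.402.

11.402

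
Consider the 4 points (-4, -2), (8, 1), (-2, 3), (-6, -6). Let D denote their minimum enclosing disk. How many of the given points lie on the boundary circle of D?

By Welzl's lemma the MEC is supported by two points (diametrically opposite) or three points (on a circumcircle).
The farthest pair is (8, 1)–(-6, -6) with squared distance 245. The circle on this segment as diameter has centre (1, -2.5) and r² = 245/4 = 61.25.
Check (-4, -2): distance² to centre = 25.25 ≤ 61.25, so it lies inside.
All remaining points lie in this disk, and no smaller disk contains both endpoints, so this is the minimum enclosing circle.
The points at distance exactly r from the centre are (8, 1), (-6, -6) — 2 points.

2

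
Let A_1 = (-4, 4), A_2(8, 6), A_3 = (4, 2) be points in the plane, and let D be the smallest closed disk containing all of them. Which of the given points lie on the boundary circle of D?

A_1, A_2

Side lengths²: A_1A_2² = 148, A_1A_3² = 68, A_2A_3² = 32.
Since A_1A_2² = 148 ≥ 68 + 32 = 100, the angle opposite A_1A_2 is not acute, so the smallest enclosing circle has A_1A_2 as diameter.
Centre = midpoint of A_1A_2 = (2, 5), r² = 148/4 = 37.
The points at distance exactly r from the centre are A_1, A_2 — 2 points.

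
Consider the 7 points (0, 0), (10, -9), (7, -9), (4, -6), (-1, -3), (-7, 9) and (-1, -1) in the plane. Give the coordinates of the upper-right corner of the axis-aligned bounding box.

(10, 9)

x-range [-7, 10], y-range [-9, 9].
The upper-right corner is (10, 9).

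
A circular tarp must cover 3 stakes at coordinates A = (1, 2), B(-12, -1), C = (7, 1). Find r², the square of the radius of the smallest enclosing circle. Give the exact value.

Side lengths²: AB² = 178, AC² = 37, BC² = 365.
Since BC² = 365 ≥ 178 + 37 = 215, the angle opposite BC is not acute, so the smallest enclosing circle has BC as diameter.
Centre = midpoint of BC = (-2.5, 0), r² = 365/4 = 91.25.

91.25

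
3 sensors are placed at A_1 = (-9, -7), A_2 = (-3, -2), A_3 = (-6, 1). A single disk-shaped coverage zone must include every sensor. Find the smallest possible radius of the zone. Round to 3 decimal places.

Side lengths²: A_1A_2² = 61, A_1A_3² = 73, A_2A_3² = 18.
Since A_1A_3² = 73 < 61 + 18 = 79, the triangle is acute, so the smallest enclosing circle is the circumcircle.
Circumcentre = (-157/22, -69/22), r² = 4453/242.
r = √(4453/242) ≈ 4.290.

4.290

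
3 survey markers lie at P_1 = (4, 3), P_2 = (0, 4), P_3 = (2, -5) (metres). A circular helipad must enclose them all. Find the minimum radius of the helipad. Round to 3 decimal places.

4.610

Side lengths²: P_1P_2² = 17, P_1P_3² = 68, P_2P_3² = 85.
Since P_2P_3² = 85 ≥ 68 + 17 = 85, the angle opposite P_2P_3 is not acute, so the smallest enclosing circle has P_2P_3 as diameter.
Centre = midpoint of P_2P_3 = (1, -0.5), r² = 85/4 = 21.25.
r = √(21.25) ≈ 4.610.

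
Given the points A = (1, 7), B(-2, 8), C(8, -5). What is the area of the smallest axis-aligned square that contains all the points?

169

The bounding box has width 10 and height 13.
An axis-aligned square enclosing the set must have side ≥ max(width, height).
So the minimum side is max(10, 13) = 13.
Area = 13² = 169.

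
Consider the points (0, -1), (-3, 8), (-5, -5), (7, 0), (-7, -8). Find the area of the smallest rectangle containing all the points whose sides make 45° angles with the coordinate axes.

In coordinates u = x + y, v = x − y the rectangle is axis-aligned; the map (x,y)→(u,v) scales areas by 2.
u-values: -1, 5, -10, 7, -15; range = 7 − (-15) = 22.
v-values: 1, -11, 0, 7, 1; range = 7 − (-11) = 18.
Area = (22 × 18) / 2 = 198.

198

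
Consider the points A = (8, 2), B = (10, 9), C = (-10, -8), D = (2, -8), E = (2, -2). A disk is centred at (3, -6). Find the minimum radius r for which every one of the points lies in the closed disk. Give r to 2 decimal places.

The required radius is the distance from (3, -6) to the farthest point.
Squared distances: 89, 274, 173, 5, 17.
Maximum is 274, attained at B.
r = √274 ≈ 16.55.

16.55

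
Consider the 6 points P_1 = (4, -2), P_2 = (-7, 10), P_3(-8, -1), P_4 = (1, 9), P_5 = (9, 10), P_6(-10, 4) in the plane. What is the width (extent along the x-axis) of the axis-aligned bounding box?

19

max x = 9, min x = -10, so width = 19.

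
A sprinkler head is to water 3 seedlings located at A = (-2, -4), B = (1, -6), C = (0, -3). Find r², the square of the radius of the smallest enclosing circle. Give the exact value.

Side lengths²: AB² = 13, AC² = 5, BC² = 10.
Since AB² = 13 < 10 + 5 = 15, the triangle is acute, so the smallest enclosing circle is the circumcircle.
Circumcentre = (-5/14, -67/14), r² = 325/98.

325/98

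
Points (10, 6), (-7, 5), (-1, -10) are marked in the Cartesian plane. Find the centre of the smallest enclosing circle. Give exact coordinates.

Call the three points A, B, C in the order given.
Side lengths²: AB² = 290, AC² = 377, BC² = 261.
Since AC² = 377 < 290 + 261 = 551, the triangle is acute, so the smallest enclosing circle is the circumcircle.
Circumcentre = (11/6, -1/6), r² = 1885/18.
Centre = (11/6, -1/6).

(11/6, -1/6)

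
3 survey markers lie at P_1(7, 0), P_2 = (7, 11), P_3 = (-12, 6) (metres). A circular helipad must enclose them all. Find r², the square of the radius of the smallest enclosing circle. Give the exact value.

76621/722

Side lengths²: P_1P_2² = 121, P_1P_3² = 397, P_2P_3² = 386.
Since P_1P_3² = 397 < 386 + 121 = 507, the triangle is acute, so the smallest enclosing circle is the circumcircle.
Circumcentre = (-65/38, 5.5), r² = 76621/722.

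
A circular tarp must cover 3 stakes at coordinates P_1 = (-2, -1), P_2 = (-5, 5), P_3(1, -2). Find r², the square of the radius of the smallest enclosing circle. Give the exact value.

21.25

Side lengths²: P_1P_2² = 45, P_1P_3² = 10, P_2P_3² = 85.
Since P_2P_3² = 85 ≥ 45 + 10 = 55, the angle opposite P_2P_3 is not acute, so the smallest enclosing circle has P_2P_3 as diameter.
Centre = midpoint of P_2P_3 = (-2, 1.5), r² = 85/4 = 21.25.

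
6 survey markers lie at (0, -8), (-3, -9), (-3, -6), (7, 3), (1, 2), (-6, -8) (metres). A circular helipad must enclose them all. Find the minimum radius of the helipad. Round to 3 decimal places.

The minimum enclosing circle of a finite set is fixed by two of the points (as a diameter) or three (as a circumcircle).
The farthest pair is (7, 3)–(-6, -8) with squared distance 290. The circle on this segment as diameter has centre (0.5, -2.5) and r² = 290/4 = 72.5.
Check (0, -8): distance² to centre = 30.5 ≤ 72.5, so it lies inside.
All remaining points lie in this disk, and no smaller disk contains both endpoints, so this is the minimum enclosing circle.
r = √(72.5) ≈ 8.515.

8.515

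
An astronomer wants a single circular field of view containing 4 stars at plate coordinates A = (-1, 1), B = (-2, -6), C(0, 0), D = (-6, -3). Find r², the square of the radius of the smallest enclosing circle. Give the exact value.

25625/1922

By Welzl's lemma the MEC is supported by two points (diametrically opposite) or three points (on a circumcircle).
The minimum enclosing circle is determined by three boundary points: A, B, D.
Their circumcentre is (-149/62, -147/62) with r² = 25625/1922.
The farthest remaining point C is at distance² 21905/1922 ≤ 25625/1922.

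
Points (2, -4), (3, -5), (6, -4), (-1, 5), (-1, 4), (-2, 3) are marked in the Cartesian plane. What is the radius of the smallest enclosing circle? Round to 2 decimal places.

A smallest enclosing disk is always determined by at most three of the input points on its boundary.
The farthest pair is (6, -4)–(-1, 5) with squared distance 130. The circle on this segment as diameter has centre (2.5, 0.5) and r² = 130/4 = 32.5.
Check (2, -4): distance² to centre = 20.5 ≤ 32.5, so it lies inside.
All remaining points lie in this disk, and no smaller disk contains both endpoints, so this is the minimum enclosing circle.
r = √(32.5) ≈ 5.70.

5.70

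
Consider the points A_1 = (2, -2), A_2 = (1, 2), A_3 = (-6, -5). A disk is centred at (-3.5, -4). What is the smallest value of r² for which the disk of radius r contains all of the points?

The required radius is the distance from (-3.5, -4) to the farthest point.
Squared distances: 34.25, 56.25, 7.25.
Maximum is 56.25, attained at A_2.

56.25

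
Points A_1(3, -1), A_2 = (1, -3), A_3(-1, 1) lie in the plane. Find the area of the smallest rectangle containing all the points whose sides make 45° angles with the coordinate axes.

12

In coordinates u = x + y, v = x − y the rectangle is axis-aligned; the map (x,y)→(u,v) scales areas by 2.
u-values: 2, -2, 0; range = 2 − (-2) = 4.
v-values: 4, 4, -2; range = 4 − (-2) = 6.
Area = (4 × 6) / 2 = 12.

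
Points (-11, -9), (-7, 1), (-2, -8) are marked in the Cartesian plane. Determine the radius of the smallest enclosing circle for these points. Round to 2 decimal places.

Call the three points A, B, C in the order given.
Side lengths²: AB² = 116, AC² = 82, BC² = 106.
Since AB² = 116 < 106 + 82 = 188, the triangle is acute, so the smallest enclosing circle is the circumcircle.
Circumcentre = (-297/43, -208/43), r² = 63017/1849.
r = √(63017/1849) ≈ 5.84.

5.84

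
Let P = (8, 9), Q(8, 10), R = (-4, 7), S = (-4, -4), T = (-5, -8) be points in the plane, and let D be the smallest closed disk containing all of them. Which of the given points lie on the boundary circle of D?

Q, T

The farthest pair is Q–T with squared distance 493. The circle on this segment as diameter has centre (1.5, 1) and r² = 493/4 = 123.25.
Check P: distance² to centre = 106.25 ≤ 123.25, so it lies inside.
All remaining points lie in this disk, and no smaller disk contains both endpoints, so this is the minimum enclosing circle.
The points at distance exactly r from the centre are Q, T — 2 points.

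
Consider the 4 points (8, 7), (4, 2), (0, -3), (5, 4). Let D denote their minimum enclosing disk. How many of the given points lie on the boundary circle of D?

A smallest enclosing disk is always determined by at most three of the input points on its boundary.
The farthest pair is (8, 7)–(0, -3) with squared distance 164. The circle on this segment as diameter has centre (4, 2) and r² = 164/4 = 41.
Check (4, 2): distance² to centre = 0 ≤ 41, so it lies inside.
All remaining points lie in this disk, and no smaller disk contains both endpoints, so this is the minimum enclosing circle.
The points at distance exactly r from the centre are (8, 7), (0, -3) — 2 points.

2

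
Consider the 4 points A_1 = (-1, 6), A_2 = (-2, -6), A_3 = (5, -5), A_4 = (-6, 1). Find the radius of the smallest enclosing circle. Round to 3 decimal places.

6.530

The minimum enclosing circle is determined by three boundary points: A_1, A_3, A_4.
Their circumcentre is (13/34, -13/34) with r² = 24649/578.
The farthest remaining point A_2 is at distance² 21521/578 ≤ 24649/578.
r = √(24649/578) ≈ 6.530.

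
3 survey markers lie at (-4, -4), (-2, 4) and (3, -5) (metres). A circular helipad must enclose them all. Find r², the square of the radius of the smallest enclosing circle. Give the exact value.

Call the three points A, B, C in the order given.
Side lengths²: AB² = 68, AC² = 50, BC² = 106.
Since BC² = 106 < 68 + 50 = 118, the triangle is acute, so the smallest enclosing circle is the circumcircle.
Circumcentre = (1/29, -22/29), r² = 22525/841.

22525/841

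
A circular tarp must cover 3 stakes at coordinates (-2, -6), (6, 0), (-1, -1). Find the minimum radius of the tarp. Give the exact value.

Call the three points A, B, C in the order given.
Side lengths²: AB² = 100, AC² = 26, BC² = 50.
Since AB² = 100 ≥ 50 + 26 = 76, the angle opposite AB is not acute, so the smallest enclosing circle has AB as diameter.
Centre = midpoint of AB = (2, -3), r² = 100/4 = 25.
r = √25 = 5.

5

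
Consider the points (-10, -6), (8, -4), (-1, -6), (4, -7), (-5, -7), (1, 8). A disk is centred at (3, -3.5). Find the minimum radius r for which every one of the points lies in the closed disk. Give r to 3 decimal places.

The required radius is the distance from (3, -3.5) to the farthest point.
Squared distances: 175.25, 25.25, 22.25, 13.25, 76.25, 136.25.
Maximum is 175.25, attained at (-10, -6).
r = √(175.25) ≈ 13.238.

13.238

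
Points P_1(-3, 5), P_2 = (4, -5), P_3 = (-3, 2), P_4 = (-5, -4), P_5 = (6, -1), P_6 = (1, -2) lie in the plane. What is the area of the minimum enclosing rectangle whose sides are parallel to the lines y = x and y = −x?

119

In coordinates u = x + y, v = x − y the rectangle is axis-aligned; the map (x,y)→(u,v) scales areas by 2.
u-values: 2, -1, -1, -9, 5, -1; range = 5 − (-9) = 14.
v-values: -8, 9, -5, -1, 7, 3; range = 9 − (-8) = 17.
Area = (14 × 17) / 2 = 119.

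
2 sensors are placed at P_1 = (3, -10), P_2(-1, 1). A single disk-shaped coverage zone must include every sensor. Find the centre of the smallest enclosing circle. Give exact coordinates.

The smallest circle enclosing two points has them as diameter endpoints.
Centre = midpoint = (1, -4.5); r² = |P_1P_2|²/4 = 137/4 = 34.25.
Centre = (1, -4.5).

(1, -4.5)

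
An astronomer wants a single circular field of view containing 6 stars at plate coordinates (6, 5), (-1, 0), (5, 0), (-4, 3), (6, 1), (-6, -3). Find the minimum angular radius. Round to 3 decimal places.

7.211

A smallest enclosing disk is always determined by at most three of the input points on its boundary.
The farthest pair is (6, 5)–(-6, -3) with squared distance 208. The circle on this segment as diameter has centre (0, 1) and r² = 208/4 = 52.
Check (-1, 0): distance² to centre = 2 ≤ 52, so it lies inside.
All remaining points lie in this disk, and no smaller disk contains both endpoints, so this is the minimum enclosing circle.
r = √52 ≈ 7.211.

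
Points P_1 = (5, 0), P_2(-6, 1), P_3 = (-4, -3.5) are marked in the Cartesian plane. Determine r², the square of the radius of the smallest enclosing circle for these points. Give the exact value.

Side lengths²: P_1P_2² = 122, P_1P_3² = 93.25, P_2P_3² = 24.25.
Since P_1P_2² = 122 ≥ 93.25 + 24.25 = 117.5, the angle opposite P_1P_2 is not acute, so the smallest enclosing circle has P_1P_2 as diameter.
Centre = midpoint of P_1P_2 = (-0.5, 0.5), r² = 122/4 = 30.5.

30.5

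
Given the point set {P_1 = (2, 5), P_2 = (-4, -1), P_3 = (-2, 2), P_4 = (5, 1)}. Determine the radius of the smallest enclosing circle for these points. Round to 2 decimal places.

4.66

A smallest enclosing disk is always determined by at most three of the input points on its boundary.
The minimum enclosing circle is determined by three boundary points: P_1, P_2, P_4.
Their circumcentre is (5/14, 9/14) with r² = 2125/98.
The farthest remaining point P_3 is at distance² 725/98 ≤ 2125/98.
r = √(2125/98) ≈ 4.66.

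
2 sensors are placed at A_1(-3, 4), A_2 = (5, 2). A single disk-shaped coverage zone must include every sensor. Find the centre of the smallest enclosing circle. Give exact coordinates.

The smallest circle enclosing two points has them as diameter endpoints.
Centre = midpoint = (1, 3); r² = |A_1A_2|²/4 = 68/4 = 17.
Centre = (1, 3).

(1, 3)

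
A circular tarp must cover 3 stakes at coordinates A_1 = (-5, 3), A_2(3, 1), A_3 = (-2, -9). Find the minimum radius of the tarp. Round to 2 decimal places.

6.34

Side lengths²: A_1A_2² = 68, A_1A_3² = 153, A_2A_3² = 125.
Since A_1A_3² = 153 < 125 + 68 = 193, the triangle is acute, so the smallest enclosing circle is the circumcircle.
Circumcentre = (-13/6, -8/3), r² = 1445/36.
r = √(1445/36) ≈ 6.34.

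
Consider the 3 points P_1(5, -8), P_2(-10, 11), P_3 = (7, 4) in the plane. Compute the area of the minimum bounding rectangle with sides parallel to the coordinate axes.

x ranges over [-10, 7], width 17.
y ranges over [-8, 11], height 19.
Area = 17 × 19 = 323.

323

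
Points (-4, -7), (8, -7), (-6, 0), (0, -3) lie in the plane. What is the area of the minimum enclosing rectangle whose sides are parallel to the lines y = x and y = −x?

126

In coordinates u = x + y, v = x − y the rectangle is axis-aligned; the map (x,y)→(u,v) scales areas by 2.
u-values: -11, 1, -6, -3; range = 1 − (-11) = 12.
v-values: 3, 15, -6, 3; range = 15 − (-6) = 21.
Area = (12 × 21) / 2 = 126.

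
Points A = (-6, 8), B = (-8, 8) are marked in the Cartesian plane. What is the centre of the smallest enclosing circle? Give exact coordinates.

(-7, 8)

The smallest circle enclosing two points has them as diameter endpoints.
Centre = midpoint = (-7, 8); r² = |AB|²/4 = 4/4 = 1.
Centre = (-7, 8).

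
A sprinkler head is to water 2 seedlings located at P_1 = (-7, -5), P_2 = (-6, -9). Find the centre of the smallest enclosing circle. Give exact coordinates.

(-6.5, -7)

The smallest circle enclosing two points has them as diameter endpoints.
Centre = midpoint = (-6.5, -7); r² = |P_1P_2|²/4 = 17/4 = 4.25.
Centre = (-6.5, -7).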